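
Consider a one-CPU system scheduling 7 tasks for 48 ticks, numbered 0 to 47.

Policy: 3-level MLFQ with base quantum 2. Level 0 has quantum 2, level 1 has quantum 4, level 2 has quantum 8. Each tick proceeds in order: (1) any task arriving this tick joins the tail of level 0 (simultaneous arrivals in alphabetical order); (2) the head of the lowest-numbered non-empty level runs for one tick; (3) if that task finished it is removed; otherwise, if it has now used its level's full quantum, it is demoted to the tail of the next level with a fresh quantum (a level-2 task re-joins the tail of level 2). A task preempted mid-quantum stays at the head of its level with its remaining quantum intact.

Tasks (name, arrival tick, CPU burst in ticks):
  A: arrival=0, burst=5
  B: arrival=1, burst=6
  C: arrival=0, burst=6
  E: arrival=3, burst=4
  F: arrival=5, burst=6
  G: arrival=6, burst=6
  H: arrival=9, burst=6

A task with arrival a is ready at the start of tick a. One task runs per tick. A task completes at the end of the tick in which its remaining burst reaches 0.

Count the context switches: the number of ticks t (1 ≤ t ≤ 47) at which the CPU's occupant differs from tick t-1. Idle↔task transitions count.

t=0: L0/L1/L2 = AC/-/- → run A
t=1: L0/L1/L2 = ACB/-/- → run A
t=2: L0/L1/L2 = CB/A/- → run C
t=3: L0/L1/L2 = CBE/A/- → run C
t=4: L0/L1/L2 = BE/AC/- → run B
t=5: L0/L1/L2 = BEF/AC/- → run B
t=6: L0/L1/L2 = EFG/ACB/- → run E
t=7: L0/L1/L2 = EFG/ACB/- → run E
t=8: L0/L1/L2 = FG/ACBE/- → run F
t=9: L0/L1/L2 = FGH/ACBE/- → run F
t=10: L0/L1/L2 = GH/ACBEF/- → run G
t=11: L0/L1/L2 = GH/ACBEF/- → run G
t=12: L0/L1/L2 = H/ACBEFG/- → run H
t=13: L0/L1/L2 = H/ACBEFG/- → run H
t=14: L0/L1/L2 = -/ACBEFGH/- → run A
t=15: L0/L1/L2 = -/ACBEFGH/- → run A
t=16: L0/L1/L2 = -/ACBEFGH/- → run A
t=17: L0/L1/L2 = -/CBEFGH/- → run C
t=18: L0/L1/L2 = -/CBEFGH/- → run C
t=19: L0/L1/L2 = -/CBEFGH/- → run C
t=20: L0/L1/L2 = -/CBEFGH/- → run C
t=21: L0/L1/L2 = -/BEFGH/- → run B
t=22: L0/L1/L2 = -/BEFGH/- → run B
t=23: L0/L1/L2 = -/BEFGH/- → run B
t=24: L0/L1/L2 = -/BEFGH/- → run B
t=25: L0/L1/L2 = -/EFGH/- → run E
t=26: L0/L1/L2 = -/EFGH/- → run E
t=27: L0/L1/L2 = -/FGH/- → run F
t=28: L0/L1/L2 = -/FGH/- → run F
t=29: L0/L1/L2 = -/FGH/- → run F
t=30: L0/L1/L2 = -/FGH/- → run F
t=31: L0/L1/L2 = -/GH/- → run G
t=32: L0/L1/L2 = -/GH/- → run G
t=33: L0/L1/L2 = -/GH/- → run G
t=34: L0/L1/L2 = -/GH/- → run G
t=35: L0/L1/L2 = -/H/- → run H
t=36: L0/L1/L2 = -/H/- → run H
t=37: L0/L1/L2 = -/H/- → run H
t=38: L0/L1/L2 = -/H/- → run H
t=39: (idle)
t=40: (idle)
t=41: (idle)
t=42: (idle)
t=43: (idle)
t=44: (idle)
t=45: (idle)
t=46: (idle)
t=47: (idle)

context switches = 14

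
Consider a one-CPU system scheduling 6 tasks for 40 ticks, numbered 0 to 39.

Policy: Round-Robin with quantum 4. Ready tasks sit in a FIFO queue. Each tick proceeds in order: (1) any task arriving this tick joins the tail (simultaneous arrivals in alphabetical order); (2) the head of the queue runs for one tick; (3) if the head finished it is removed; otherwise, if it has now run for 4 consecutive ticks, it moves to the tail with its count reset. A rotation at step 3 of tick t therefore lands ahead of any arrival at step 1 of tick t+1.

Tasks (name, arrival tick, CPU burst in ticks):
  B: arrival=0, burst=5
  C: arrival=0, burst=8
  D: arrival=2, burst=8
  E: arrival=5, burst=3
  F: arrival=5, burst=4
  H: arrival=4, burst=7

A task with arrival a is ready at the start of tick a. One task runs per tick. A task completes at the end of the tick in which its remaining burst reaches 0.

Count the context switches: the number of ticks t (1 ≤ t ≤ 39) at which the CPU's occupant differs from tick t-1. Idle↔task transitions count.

t=0: queue=[B,C] q_used=0 → run B
t=1: queue=[B,C] q_used=1 → run B
t=2: queue=[B,C,D] q_used=2 → run B
t=3: queue=[B,C,D] q_used=3 → run B
t=4: queue=[C,D,B,H] q_used=0 → run C
t=5: queue=[C,D,B,H,E,F] q_used=1 → run C
t=6: queue=[C,D,B,H,E,F] q_used=2 → run C
t=7: queue=[C,D,B,H,E,F] q_used=3 → run C
t=8: queue=[D,B,H,E,F,C] q_used=0 → run D
t=9: queue=[D,B,H,E,F,C] q_used=1 → run D
t=10: queue=[D,B,H,E,F,C] q_used=2 → run D
t=11: queue=[D,B,H,E,F,C] q_used=3 → run D
t=12: queue=[B,H,E,F,C,D] q_used=0 → run B
t=13: queue=[H,E,F,C,D] q_used=0 → run H
t=14: queue=[H,E,F,C,D] q_used=1 → run H
t=15: queue=[H,E,F,C,D] q_used=2 → run H
t=16: queue=[H,E,F,C,D] q_used=3 → run H
t=17: queue=[E,F,C,D,H] q_used=0 → run E
t=18: queue=[E,F,C,D,H] q_used=1 → run E
t=19: queue=[E,F,C,D,H] q_used=2 → run E
t=20: queue=[F,C,D,H] q_used=0 → run F
t=21: queue=[F,C,D,H] q_used=1 → run F
t=22: queue=[F,C,D,H] q_used=2 → run F
t=23: queue=[F,C,D,H] q_used=3 → run F
t=24: queue=[C,D,H] q_used=0 → run C
t=25: queue=[C,D,H] q_used=1 → run C
t=26: queue=[C,D,H] q_used=2 → run C
t=27: queue=[C,D,H] q_used=3 → run C
t=28: queue=[D,H] q_used=0 → run D
t=29: queue=[D,H] q_used=1 → run D
t=30: queue=[D,H] q_used=2 → run D
t=31: queue=[D,H] q_used=3 → run D
t=32: queue=[H] q_used=0 → run H
t=33: queue=[H] q_used=1 → run H
t=34: queue=[H] q_used=2 → run H
t=35: (idle)
t=36: (idle)
t=37: (idle)
t=38: (idle)
t=39: (idle)

context switches = 10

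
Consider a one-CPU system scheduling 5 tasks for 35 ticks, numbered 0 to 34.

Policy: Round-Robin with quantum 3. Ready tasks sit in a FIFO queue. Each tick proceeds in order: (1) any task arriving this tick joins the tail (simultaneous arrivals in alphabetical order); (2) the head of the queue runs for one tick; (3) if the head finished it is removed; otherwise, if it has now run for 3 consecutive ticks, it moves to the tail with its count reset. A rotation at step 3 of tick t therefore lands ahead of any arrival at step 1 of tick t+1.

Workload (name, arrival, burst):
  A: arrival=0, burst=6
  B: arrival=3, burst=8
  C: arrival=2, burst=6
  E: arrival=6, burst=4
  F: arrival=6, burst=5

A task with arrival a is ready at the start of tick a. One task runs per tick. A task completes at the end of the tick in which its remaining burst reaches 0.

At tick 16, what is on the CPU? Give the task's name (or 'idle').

t=0: queue=[A] q_used=0 → run A
t=1: queue=[A] q_used=1 → run A
t=2: queue=[A,C] q_used=2 → run A
t=3: queue=[C,A,B] q_used=0 → run C
t=4: queue=[C,A,B] q_used=1 → run C
t=5: queue=[C,A,B] q_used=2 → run C
t=6: queue=[A,B,C,E,F] q_used=0 → run A
t=7: queue=[A,B,C,E,F] q_used=1 → run A
t=8: queue=[A,B,C,E,F] q_used=2 → run A
t=9: queue=[B,C,E,F] q_used=0 → run B
t=10: queue=[B,C,E,F] q_used=1 → run B
t=11: queue=[B,C,E,F] q_used=2 → run B
t=12: queue=[C,E,F,B] q_used=0 → run C
t=13: queue=[C,E,F,B] q_used=1 → run C
t=14: queue=[C,E,F,B] q_used=2 → run C
t=15: queue=[E,F,B] q_used=0 → run E
t=16: queue=[E,F,B] q_used=1 → run E
t=17: queue=[E,F,B] q_used=2 → run E
t=18: queue=[F,B,E] q_used=0 → run F
t=19: queue=[F,B,E] q_used=1 → run F
t=20: queue=[F,B,E] q_used=2 → run F
t=21: queue=[B,E,F] q_used=0 → run B
t=22: queue=[B,E,F] q_used=1 → run B
t=23: queue=[B,E,F] q_used=2 → run B
t=24: queue=[E,F,B] q_used=0 → run E
t=25: queue=[F,B] q_used=0 → run F
t=26: queue=[F,B] q_used=1 → run F
t=27: queue=[B] q_used=0 → run B
t=28: queue=[B] q_used=1 → run B
t=29: (idle)
t=30: (idle)
t=31: (idle)
t=32: (idle)
t=33: (idle)
t=34: (idle)

running at tick 16 = E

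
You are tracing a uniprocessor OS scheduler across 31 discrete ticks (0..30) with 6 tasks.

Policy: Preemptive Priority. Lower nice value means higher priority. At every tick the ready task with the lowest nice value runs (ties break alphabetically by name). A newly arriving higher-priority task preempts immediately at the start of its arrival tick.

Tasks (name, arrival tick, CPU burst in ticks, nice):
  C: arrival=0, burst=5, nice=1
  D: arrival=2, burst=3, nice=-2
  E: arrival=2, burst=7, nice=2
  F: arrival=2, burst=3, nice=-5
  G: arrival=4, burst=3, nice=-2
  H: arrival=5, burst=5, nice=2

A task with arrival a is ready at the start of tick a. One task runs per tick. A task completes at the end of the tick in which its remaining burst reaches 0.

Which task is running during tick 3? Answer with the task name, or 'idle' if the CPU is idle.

t=0: ready={C} → run C
t=1: ready={C} → run C
t=2: ready={C,D,E,F} → run F
t=3: ready={C,D,E,F} → run F
t=4: ready={C,D,E,F,G} → run F
t=5: ready={C,D,E,G,H} → run D
t=6: ready={C,D,E,G,H} → run D
t=7: ready={C,D,E,G,H} → run D
t=8: ready={C,E,G,H} → run G
t=9: ready={C,E,G,H} → run G
t=10: ready={C,E,G,H} → run G
t=11: ready={C,E,H} → run C
t=12: ready={C,E,H} → run C
t=13: ready={C,E,H} → run C
t=14: ready={E,H} → run E
t=15: ready={E,H} → run E
t=16: ready={E,H} → run E
t=17: ready={E,H} → run E
t=18: ready={E,H} → run E
t=19: ready={E,H} → run E
t=20: ready={E,H} → run E
t=21: ready={H} → run H
t=22: ready={H} → run H
t=23: ready={H} → run H
t=24: ready={H} → run H
t=25: ready={H} → run H
t=26: (idle)
t=27: (idle)
t=28: (idle)
t=29: (idle)
t=30: (idle)

running at tick 3 = F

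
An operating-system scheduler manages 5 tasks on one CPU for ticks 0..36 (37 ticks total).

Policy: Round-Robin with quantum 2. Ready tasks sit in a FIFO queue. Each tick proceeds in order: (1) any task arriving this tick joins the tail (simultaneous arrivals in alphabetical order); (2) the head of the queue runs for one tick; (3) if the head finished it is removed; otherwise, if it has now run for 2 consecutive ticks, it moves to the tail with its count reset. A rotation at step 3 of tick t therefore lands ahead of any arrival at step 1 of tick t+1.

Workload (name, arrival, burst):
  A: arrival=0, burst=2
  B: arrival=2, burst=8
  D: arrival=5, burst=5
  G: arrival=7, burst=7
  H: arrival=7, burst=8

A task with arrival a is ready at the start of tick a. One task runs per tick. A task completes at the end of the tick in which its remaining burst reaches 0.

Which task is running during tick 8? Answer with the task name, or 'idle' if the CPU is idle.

running at tick 8 = B

t=0: queue=[A] q_used=0 → run A
t=1: queue=[A] q_used=1 → run A
t=2: queue=[B] q_used=0 → run B
t=3: queue=[B] q_used=1 → run B
t=4: queue=[B] q_used=0 → run B
t=5: queue=[B,D] q_used=1 → run B
t=6: queue=[D,B] q_used=0 → run D
t=7: queue=[D,B,G,H] q_used=1 → run D
t=8: queue=[B,G,H,D] q_used=0 → run B
t=9: queue=[B,G,H,D] q_used=1 → run B
t=10: queue=[G,H,D,B] q_used=0 → run G
t=11: queue=[G,H,D,B] q_used=1 → run G
t=12: queue=[H,D,B,G] q_used=0 → run H
t=13: queue=[H,D,B,G] q_used=1 → run H
t=14: queue=[D,B,G,H] q_used=0 → run D
t=15: queue=[D,B,G,H] q_used=1 → run D
t=16: queue=[B,G,H,D] q_used=0 → run B
t=17: queue=[B,G,H,D] q_used=1 → run B
t=18: queue=[G,H,D] q_used=0 → run G
t=19: queue=[G,H,D] q_used=1 → run G
t=20: queue=[H,D,G] q_used=0 → run H
t=21: queue=[H,D,G] q_used=1 → run H
t=22: queue=[D,G,H] q_used=0 → run D
t=23: queue=[G,H] q_used=0 → run G
t=24: queue=[G,H] q_used=1 → run G
t=25: queue=[H,G] q_used=0 → run H
t=26: queue=[H,G] q_used=1 → run H
t=27: queue=[G,H] q_used=0 → run G
t=28: queue=[H] q_used=0 → run H
t=29: queue=[H] q_used=1 → run H
t=30: (idle)
t=31: (idle)
t=32: (idle)
t=33: (idle)
t=34: (idle)
t=35: (idle)
t=36: (idle)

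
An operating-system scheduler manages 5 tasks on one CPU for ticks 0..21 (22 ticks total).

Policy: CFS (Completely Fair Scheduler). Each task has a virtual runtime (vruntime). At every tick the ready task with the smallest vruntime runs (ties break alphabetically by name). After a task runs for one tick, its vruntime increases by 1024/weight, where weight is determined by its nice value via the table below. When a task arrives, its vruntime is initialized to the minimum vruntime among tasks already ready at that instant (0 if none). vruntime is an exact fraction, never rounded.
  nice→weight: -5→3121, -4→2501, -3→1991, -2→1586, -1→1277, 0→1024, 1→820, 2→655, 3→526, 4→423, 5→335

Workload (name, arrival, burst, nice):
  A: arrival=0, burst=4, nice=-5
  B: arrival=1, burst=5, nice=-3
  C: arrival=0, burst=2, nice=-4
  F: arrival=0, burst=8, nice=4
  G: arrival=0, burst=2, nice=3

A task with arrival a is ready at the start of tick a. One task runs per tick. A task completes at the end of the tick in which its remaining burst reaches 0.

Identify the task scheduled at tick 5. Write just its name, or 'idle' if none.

t=0: vr[A=0 C=0 F=0 G=0] → run A
t=1: vr[A=1024/3121 B=0 C=0 F=0 G=0] → run B
t=2: vr[A=1024/3121 B=1024/1991 C=0 F=0 G=0] → run C
t=3: vr[A=1024/3121 B=1024/1991 C=1024/2501 F=0 G=0] → run F
t=4: vr[A=1024/3121 B=1024/1991 C=1024/2501 F=1024/423 G=0] → run G
t=5: vr[A=1024/3121 B=1024/1991 C=1024/2501 F=1024/423 G=512/263] → run A
t=6: vr[A=2048/3121 B=1024/1991 C=1024/2501 F=1024/423 G=512/263] → run C
t=7: vr[A=2048/3121 B=1024/1991 F=1024/423 G=512/263] → run B
t=8: vr[A=2048/3121 B=2048/1991 F=1024/423 G=512/263] → run A
t=9: vr[A=3072/3121 B=2048/1991 F=1024/423 G=512/263] → run A
t=10: vr[B=2048/1991 F=1024/423 G=512/263] → run B
t=11: vr[B=3072/1991 F=1024/423 G=512/263] → run B
t=12: vr[B=4096/1991 F=1024/423 G=512/263] → run G
t=13: vr[B=4096/1991 F=1024/423] → run B
t=14: vr[F=1024/423] → run F
t=15: vr[F=2048/423] → run F
t=16: vr[F=1024/141] → run F
t=17: vr[F=4096/423] → run F
t=18: vr[F=5120/423] → run F
t=19: vr[F=2048/141] → run F
t=20: vr[F=7168/423] → run F
t=21: (idle)

running at tick 5 = A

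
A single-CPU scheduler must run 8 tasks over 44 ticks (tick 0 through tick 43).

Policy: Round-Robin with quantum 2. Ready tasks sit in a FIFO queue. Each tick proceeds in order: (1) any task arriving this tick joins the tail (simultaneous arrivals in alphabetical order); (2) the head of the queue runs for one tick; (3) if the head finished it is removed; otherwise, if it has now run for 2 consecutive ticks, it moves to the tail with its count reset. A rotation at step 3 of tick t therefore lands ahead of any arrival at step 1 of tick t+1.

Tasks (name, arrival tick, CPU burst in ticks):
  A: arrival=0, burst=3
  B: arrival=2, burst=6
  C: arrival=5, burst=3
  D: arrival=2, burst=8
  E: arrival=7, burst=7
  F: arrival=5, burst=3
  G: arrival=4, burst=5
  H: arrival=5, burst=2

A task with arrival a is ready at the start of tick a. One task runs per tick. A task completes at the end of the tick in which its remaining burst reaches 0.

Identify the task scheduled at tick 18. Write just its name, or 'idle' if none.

running at tick 18 = D

t=0: queue=[A] q_used=0 → run A
t=1: queue=[A] q_used=1 → run A
t=2: queue=[A,B,D] q_used=0 → run A
t=3: queue=[B,D] q_used=0 → run B
t=4: queue=[B,D,G] q_used=1 → run B
t=5: queue=[D,G,B,C,F,H] q_used=0 → run D
t=6: queue=[D,G,B,C,F,H] q_used=1 → run D
t=7: queue=[G,B,C,F,H,D,E] q_used=0 → run G
t=8: queue=[G,B,C,F,H,D,E] q_used=1 → run G
t=9: queue=[B,C,F,H,D,E,G] q_used=0 → run B
t=10: queue=[B,C,F,H,D,E,G] q_used=1 → run B
t=11: queue=[C,F,H,D,E,G,B] q_used=0 → run C
t=12: queue=[C,F,H,D,E,G,B] q_used=1 → run C
t=13: queue=[F,H,D,E,G,B,C] q_used=0 → run F
t=14: queue=[F,H,D,E,G,B,C] q_used=1 → run F
t=15: queue=[H,D,E,G,B,C,F] q_used=0 → run H
t=16: queue=[H,D,E,G,B,C,F] q_used=1 → run H
t=17: queue=[D,E,G,B,C,F] q_used=0 → run D
t=18: queue=[D,E,G,B,C,F] q_used=1 → run D
t=19: queue=[E,G,B,C,F,D] q_used=0 → run E
t=20: queue=[E,G,B,C,F,D] q_used=1 → run E
t=21: queue=[G,B,C,F,D,E] q_used=0 → run G
t=22: queue=[G,B,C,F,D,E] q_used=1 → run G
t=23: queue=[B,C,F,D,E,G] q_used=0 → run B
t=24: queue=[B,C,F,D,E,G] q_used=1 → run B
t=25: queue=[C,F,D,E,G] q_used=0 → run C
t=26: queue=[F,D,E,G] q_used=0 → run F
t=27: queue=[D,E,G] q_used=0 → run D
t=28: queue=[D,E,G] q_used=1 → run D
t=29: queue=[E,G,D] q_used=0 → run E
t=30: queue=[E,G,D] q_used=1 → run E
t=31: queue=[G,D,E] q_used=0 → run G
t=32: queue=[D,E] q_used=0 → run D
t=33: queue=[D,E] q_used=1 → run D
t=34: queue=[E] q_used=0 → run E
t=35: queue=[E] q_used=1 → run E
t=36: queue=[E] q_used=0 → run E
t=37: (idle)
t=38: (idle)
t=39: (idle)
t=40: (idle)
t=41: (idle)
t=42: (idle)
t=43: (idle)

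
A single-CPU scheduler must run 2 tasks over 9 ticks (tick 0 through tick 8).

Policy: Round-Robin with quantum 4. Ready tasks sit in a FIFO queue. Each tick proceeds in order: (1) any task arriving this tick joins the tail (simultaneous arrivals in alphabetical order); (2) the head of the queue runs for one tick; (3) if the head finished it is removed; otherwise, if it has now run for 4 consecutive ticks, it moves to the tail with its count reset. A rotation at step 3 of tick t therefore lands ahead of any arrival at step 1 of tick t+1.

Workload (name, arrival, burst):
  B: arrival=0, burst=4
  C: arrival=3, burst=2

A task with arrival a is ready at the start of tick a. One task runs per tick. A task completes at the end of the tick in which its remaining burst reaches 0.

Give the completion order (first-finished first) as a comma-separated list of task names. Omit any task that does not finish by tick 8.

t=0: queue=[B] q_used=0 → run B
t=1: queue=[B] q_used=1 → run B
t=2: queue=[B] q_used=2 → run B
t=3: queue=[B,C] q_used=3 → run B
t=4: queue=[C] q_used=0 → run C
t=5: queue=[C] q_used=1 → run C
t=6: (idle)
t=7: (idle)
t=8: (idle)

completion order = B, C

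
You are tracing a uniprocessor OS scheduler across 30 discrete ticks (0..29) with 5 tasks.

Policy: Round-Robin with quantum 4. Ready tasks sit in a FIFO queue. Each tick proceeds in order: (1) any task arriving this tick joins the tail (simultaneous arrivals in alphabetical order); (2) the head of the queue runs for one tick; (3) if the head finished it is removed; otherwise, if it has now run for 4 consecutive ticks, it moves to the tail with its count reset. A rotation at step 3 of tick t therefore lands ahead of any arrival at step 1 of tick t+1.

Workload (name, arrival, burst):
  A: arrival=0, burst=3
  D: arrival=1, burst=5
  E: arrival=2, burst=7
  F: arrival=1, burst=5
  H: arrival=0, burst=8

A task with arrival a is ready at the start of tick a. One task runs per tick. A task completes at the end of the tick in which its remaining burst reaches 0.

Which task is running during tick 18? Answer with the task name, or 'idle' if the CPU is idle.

running at tick 18 = E

t=0: queue=[A,H] q_used=0 → run A
t=1: queue=[A,H,D,F] q_used=1 → run A
t=2: queue=[A,H,D,F,E] q_used=2 → run A
t=3: queue=[H,D,F,E] q_used=0 → run H
t=4: queue=[H,D,F,E] q_used=1 → run H
t=5: queue=[H,D,F,E] q_used=2 → run H
t=6: queue=[H,D,F,E] q_used=3 → run H
t=7: queue=[D,F,E,H] q_used=0 → run D
t=8: queue=[D,F,E,H] q_used=1 → run D
t=9: queue=[D,F,E,H] q_used=2 → run D
t=10: queue=[D,F,E,H] q_used=3 → run D
t=11: queue=[F,E,H,D] q_used=0 → run F
t=12: queue=[F,E,H,D] q_used=1 → run F
t=13: queue=[F,E,H,D] q_used=2 → run F
t=14: queue=[F,E,H,D] q_used=3 → run F
t=15: queue=[E,H,D,F] q_used=0 → run E
t=16: queue=[E,H,D,F] q_used=1 → run E
t=17: queue=[E,H,D,F] q_used=2 → run E
t=18: queue=[E,H,D,F] q_used=3 → run E
t=19: queue=[H,D,F,E] q_used=0 → run H
t=20: queue=[H,D,F,E] q_used=1 → run H
t=21: queue=[H,D,F,E] q_used=2 → run H
t=22: queue=[H,D,F,E] q_used=3 → run H
t=23: queue=[D,F,E] q_used=0 → run D
t=24: queue=[F,E] q_used=0 → run F
t=25: queue=[E] q_used=0 → run E
t=26: queue=[E] q_used=1 → run E
t=27: queue=[E] q_used=2 → run E
t=28: (idle)
t=29: (idle)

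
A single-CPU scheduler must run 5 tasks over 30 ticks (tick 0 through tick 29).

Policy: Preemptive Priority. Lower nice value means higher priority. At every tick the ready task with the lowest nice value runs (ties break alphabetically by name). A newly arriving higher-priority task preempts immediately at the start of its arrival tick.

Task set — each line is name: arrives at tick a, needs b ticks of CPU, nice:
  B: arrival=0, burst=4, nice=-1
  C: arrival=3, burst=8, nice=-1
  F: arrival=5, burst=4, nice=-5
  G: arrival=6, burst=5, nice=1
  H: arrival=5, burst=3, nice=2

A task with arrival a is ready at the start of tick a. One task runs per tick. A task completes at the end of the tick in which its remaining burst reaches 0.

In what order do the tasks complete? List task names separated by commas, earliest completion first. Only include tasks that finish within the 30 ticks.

t=0: ready={B} → run B
t=1: ready={B} → run B
t=2: ready={B} → run B
t=3: ready={B,C} → run B
t=4: ready={C} → run C
t=5: ready={C,F,H} → run F
t=6: ready={C,F,G,H} → run F
t=7: ready={C,F,G,H} → run F
t=8: ready={C,F,G,H} → run F
t=9: ready={C,G,H} → run C
t=10: ready={C,G,H} → run C
t=11: ready={C,G,H} → run C
t=12: ready={C,G,H} → run C
t=13: ready={C,G,H} → run C
t=14: ready={C,G,H} → run C
t=15: ready={C,G,H} → run C
t=16: ready={G,H} → run G
t=17: ready={G,H} → run G
t=18: ready={G,H} → run G
t=19: ready={G,H} → run G
t=20: ready={G,H} → run G
t=21: ready={H} → run H
t=22: ready={H} → run H
t=23: ready={H} → run H
t=24: (idle)
t=25: (idle)
t=26: (idle)
t=27: (idle)
t=28: (idle)
t=29: (idle)

completion order = B, F, C, G, H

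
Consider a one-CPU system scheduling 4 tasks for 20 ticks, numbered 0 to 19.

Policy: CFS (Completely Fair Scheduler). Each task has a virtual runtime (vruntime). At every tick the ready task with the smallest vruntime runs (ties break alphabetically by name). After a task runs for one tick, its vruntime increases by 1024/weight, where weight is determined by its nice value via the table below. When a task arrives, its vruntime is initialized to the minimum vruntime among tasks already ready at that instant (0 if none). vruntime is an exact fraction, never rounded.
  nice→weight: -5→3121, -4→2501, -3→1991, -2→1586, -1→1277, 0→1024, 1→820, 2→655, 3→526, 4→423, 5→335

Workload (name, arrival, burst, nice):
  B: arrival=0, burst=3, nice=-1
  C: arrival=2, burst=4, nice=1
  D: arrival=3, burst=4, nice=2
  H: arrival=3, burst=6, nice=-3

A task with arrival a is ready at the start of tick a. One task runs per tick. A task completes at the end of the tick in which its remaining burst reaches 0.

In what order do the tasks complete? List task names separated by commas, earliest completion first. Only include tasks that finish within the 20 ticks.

completion order = B, H, C, D

t=0: vr[B=0] → run B
t=1: vr[B=1024/1277] → run B
t=2: vr[B=2048/1277 C=2048/1277] → run B
t=3: vr[C=2048/1277 D=2048/1277 H=2048/1277] → run C
t=4: vr[C=746752/261785 D=2048/1277 H=2048/1277] → run D
t=5: vr[C=746752/261785 D=2649088/836435 H=2048/1277] → run H
t=6: vr[C=746752/261785 D=2649088/836435 H=5385216/2542507] → run H
t=7: vr[C=746752/261785 D=2649088/836435 H=6692864/2542507] → run H
t=8: vr[C=746752/261785 D=2649088/836435 H=8000512/2542507] → run C
t=9: vr[C=1073664/261785 D=2649088/836435 H=8000512/2542507] → run H
t=10: vr[C=1073664/261785 D=2649088/836435 H=9308160/2542507] → run D
t=11: vr[C=1073664/261785 D=3956736/836435 H=9308160/2542507] → run H
t=12: vr[C=1073664/261785 D=3956736/836435 H=10615808/2542507] → run C
t=13: vr[C=1400576/261785 D=3956736/836435 H=10615808/2542507] → run H
t=14: vr[C=1400576/261785 D=3956736/836435] → run D
t=15: vr[C=1400576/261785 D=5264384/836435] → run C
t=16: vr[D=5264384/836435] → run D
t=17: (idle)
t=18: (idle)
t=19: (idle)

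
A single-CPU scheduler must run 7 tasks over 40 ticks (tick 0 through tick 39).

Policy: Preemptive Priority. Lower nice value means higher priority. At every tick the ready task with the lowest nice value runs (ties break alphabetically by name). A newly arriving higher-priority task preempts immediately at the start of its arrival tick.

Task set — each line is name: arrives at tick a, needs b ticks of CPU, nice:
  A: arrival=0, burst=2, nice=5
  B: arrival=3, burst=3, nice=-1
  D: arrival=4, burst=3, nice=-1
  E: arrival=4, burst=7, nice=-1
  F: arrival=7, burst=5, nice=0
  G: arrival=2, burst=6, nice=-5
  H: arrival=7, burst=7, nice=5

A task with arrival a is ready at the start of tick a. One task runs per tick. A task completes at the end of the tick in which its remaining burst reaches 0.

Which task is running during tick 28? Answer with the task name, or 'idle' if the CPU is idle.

t=0: ready={A} → run A
t=1: ready={A} → run A
t=2: ready={G} → run G
t=3: ready={B,G} → run G
t=4: ready={B,D,E,G} → run G
t=5: ready={B,D,E,G} → run G
t=6: ready={B,D,E,G} → run G
t=7: ready={B,D,E,F,G,H} → run G
t=8: ready={B,D,E,F,H} → run B
t=9: ready={B,D,E,F,H} → run B
t=10: ready={B,D,E,F,H} → run B
t=11: ready={D,E,F,H} → run D
t=12: ready={D,E,F,H} → run D
t=13: ready={D,E,F,H} → run D
t=14: ready={E,F,H} → run E
t=15: ready={E,F,H} → run E
t=16: ready={E,F,H} → run E
t=17: ready={E,F,H} → run E
t=18: ready={E,F,H} → run E
t=19: ready={E,F,H} → run E
t=20: ready={E,F,H} → run E
t=21: ready={F,H} → run F
t=22: ready={F,H} → run F
t=23: ready={F,H} → run F
t=24: ready={F,H} → run F
t=25: ready={F,H} → run F
t=26: ready={H} → run H
t=27: ready={H} → run H
t=28: ready={H} → run H
t=29: ready={H} → run H
t=30: ready={H} → run H
t=31: ready={H} → run H
t=32: ready={H} → run H
t=33: (idle)
t=34: (idle)
t=35: (idle)
t=36: (idle)
t=37: (idle)
t=38: (idle)
t=39: (idle)

running at tick 28 = H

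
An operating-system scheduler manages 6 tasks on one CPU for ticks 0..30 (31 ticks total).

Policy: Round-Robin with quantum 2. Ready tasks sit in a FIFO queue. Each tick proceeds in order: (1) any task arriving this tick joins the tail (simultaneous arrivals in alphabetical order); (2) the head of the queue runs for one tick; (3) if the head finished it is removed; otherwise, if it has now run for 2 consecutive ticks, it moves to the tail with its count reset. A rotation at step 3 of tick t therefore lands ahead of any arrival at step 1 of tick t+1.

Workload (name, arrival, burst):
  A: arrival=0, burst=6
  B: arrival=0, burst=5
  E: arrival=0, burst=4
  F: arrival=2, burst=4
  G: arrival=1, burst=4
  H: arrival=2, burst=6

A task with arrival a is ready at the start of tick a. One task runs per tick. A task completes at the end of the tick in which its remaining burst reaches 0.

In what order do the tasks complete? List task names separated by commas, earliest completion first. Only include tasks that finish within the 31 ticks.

completion order = E, G, A, F, B, H

t=0: queue=[A,B,E] q_used=0 → run A
t=1: queue=[A,B,E,G] q_used=1 → run A
t=2: queue=[B,E,G,A,F,H] q_used=0 → run B
t=3: queue=[B,E,G,A,F,H] q_used=1 → run B
t=4: queue=[E,G,A,F,H,B] q_used=0 → run E
t=5: queue=[E,G,A,F,H,B] q_used=1 → run E
t=6: queue=[G,A,F,H,B,E] q_used=0 → run G
t=7: queue=[G,A,F,H,B,E] q_used=1 → run G
t=8: queue=[A,F,H,B,E,G] q_used=0 → run A
t=9: queue=[A,F,H,B,E,G] q_used=1 → run A
t=10: queue=[F,H,B,E,G,A] q_used=0 → run F
t=11: queue=[F,H,B,E,G,A] q_used=1 → run F
t=12: queue=[H,B,E,G,A,F] q_used=0 → run H
t=13: queue=[H,B,E,G,A,F] q_used=1 → run H
t=14: queue=[B,E,G,A,F,H] q_used=0 → run B
t=15: queue=[B,E,G,A,F,H] q_used=1 → run B
t=16: queue=[E,G,A,F,H,B] q_used=0 → run E
t=17: queue=[E,G,A,F,H,B] q_used=1 → run E
t=18: queue=[G,A,F,H,B] q_used=0 → run G
t=19: queue=[G,A,F,H,B] q_used=1 → run G
t=20: queue=[A,F,H,B] q_used=0 → run A
t=21: queue=[A,F,H,B] q_used=1 → run A
t=22: queue=[F,H,B] q_used=0 → run F
t=23: queue=[F,H,B] q_used=1 → run F
t=24: queue=[H,B] q_used=0 → run H
t=25: queue=[H,B] q_used=1 → run H
t=26: queue=[B,H] q_used=0 → run B
t=27: queue=[H] q_used=0 → run H
t=28: queue=[H] q_used=1 → run H
t=29: (idle)
t=30: (idle)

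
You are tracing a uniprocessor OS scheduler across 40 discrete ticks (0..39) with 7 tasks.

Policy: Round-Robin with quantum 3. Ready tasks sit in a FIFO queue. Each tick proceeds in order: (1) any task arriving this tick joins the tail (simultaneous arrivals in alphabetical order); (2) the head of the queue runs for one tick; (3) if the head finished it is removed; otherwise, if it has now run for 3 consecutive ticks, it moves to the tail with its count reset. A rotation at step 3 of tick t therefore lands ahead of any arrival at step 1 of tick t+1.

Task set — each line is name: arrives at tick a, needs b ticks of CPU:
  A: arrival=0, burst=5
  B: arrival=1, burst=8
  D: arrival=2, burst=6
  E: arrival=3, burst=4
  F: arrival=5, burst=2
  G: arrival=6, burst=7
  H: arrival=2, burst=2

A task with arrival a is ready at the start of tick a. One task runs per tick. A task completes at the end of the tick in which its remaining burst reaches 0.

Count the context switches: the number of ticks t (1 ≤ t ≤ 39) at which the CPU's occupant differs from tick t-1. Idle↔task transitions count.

t=0: queue=[A] q_used=0 → run A
t=1: queue=[A,B] q_used=1 → run A
t=2: queue=[A,B,D,H] q_used=2 → run A
t=3: queue=[B,D,H,A,E] q_used=0 → run B
t=4: queue=[B,D,H,A,E] q_used=1 → run B
t=5: queue=[B,D,H,A,E,F] q_used=2 → run B
t=6: queue=[D,H,A,E,F,B,G] q_used=0 → run D
t=7: queue=[D,H,A,E,F,B,G] q_used=1 → run D
t=8: queue=[D,H,A,E,F,B,G] q_used=2 → run D
t=9: queue=[H,A,E,F,B,G,D] q_used=0 → run H
t=10: queue=[H,A,E,F,B,G,D] q_used=1 → run H
t=11: queue=[A,E,F,B,G,D] q_used=0 → run A
t=12: queue=[A,E,F,B,G,D] q_used=1 → run A
t=13: queue=[E,F,B,G,D] q_used=0 → run E
t=14: queue=[E,F,B,G,D] q_used=1 → run E
t=15: queue=[E,F,B,G,D] q_used=2 → run E
t=16: queue=[F,B,G,D,E] q_used=0 → run F
t=17: queue=[F,B,G,D,E] q_used=1 → run F
t=18: queue=[B,G,D,E] q_used=0 → run B
t=19: queue=[B,G,D,E] q_used=1 → run B
t=20: queue=[B,G,D,E] q_used=2 → run B
t=21: queue=[G,D,E,B] q_used=0 → run G
t=22: queue=[G,D,E,B] q_used=1 → run G
t=23: queue=[G,D,E,B] q_used=2 → run G
t=24: queue=[D,E,B,G] q_used=0 → run D
t=25: queue=[D,E,B,G] q_used=1 → run D
t=26: queue=[D,E,B,G] q_used=2 → run D
t=27: queue=[E,B,G] q_used=0 → run E
t=28: queue=[B,G] q_used=0 → run B
t=29: queue=[B,G] q_used=1 → run B
t=30: queue=[G] q_used=0 → run G
t=31: queue=[G] q_used=1 → run G
t=32: queue=[G] q_used=2 → run G
t=33: queue=[G] q_used=0 → run G
t=34: (idle)
t=35: (idle)
t=36: (idle)
t=37: (idle)
t=38: (idle)
t=39: (idle)

context switches = 13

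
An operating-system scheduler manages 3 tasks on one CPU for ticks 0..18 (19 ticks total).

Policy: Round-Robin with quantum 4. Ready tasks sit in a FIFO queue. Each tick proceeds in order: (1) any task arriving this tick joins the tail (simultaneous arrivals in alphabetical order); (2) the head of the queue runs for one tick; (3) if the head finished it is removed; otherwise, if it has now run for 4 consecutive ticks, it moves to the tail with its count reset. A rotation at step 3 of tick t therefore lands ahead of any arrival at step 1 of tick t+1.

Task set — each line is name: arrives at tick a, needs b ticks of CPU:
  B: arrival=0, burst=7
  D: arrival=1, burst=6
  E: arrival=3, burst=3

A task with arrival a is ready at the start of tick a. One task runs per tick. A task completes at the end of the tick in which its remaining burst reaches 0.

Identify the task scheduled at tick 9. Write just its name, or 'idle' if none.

t=0: queue=[B] q_used=0 → run B
t=1: queue=[B,D] q_used=1 → run B
t=2: queue=[B,D] q_used=2 → run B
t=3: queue=[B,D,E] q_used=3 → run B
t=4: queue=[D,E,B] q_used=0 → run D
t=5: queue=[D,E,B] q_used=1 → run D
t=6: queue=[D,E,B] q_used=2 → run D
t=7: queue=[D,E,B] q_used=3 → run D
t=8: queue=[E,B,D] q_used=0 → run E
t=9: queue=[E,B,D] q_used=1 → run E
t=10: queue=[E,B,D] q_used=2 → run E
t=11: queue=[B,D] q_used=0 → run B
t=12: queue=[B,D] q_used=1 → run B
t=13: queue=[B,D] q_used=2 → run B
t=14: queue=[D] q_used=0 → run D
t=15: queue=[D] q_used=1 → run D
t=16: (idle)
t=17: (idle)
t=18: (idle)

running at tick 9 = E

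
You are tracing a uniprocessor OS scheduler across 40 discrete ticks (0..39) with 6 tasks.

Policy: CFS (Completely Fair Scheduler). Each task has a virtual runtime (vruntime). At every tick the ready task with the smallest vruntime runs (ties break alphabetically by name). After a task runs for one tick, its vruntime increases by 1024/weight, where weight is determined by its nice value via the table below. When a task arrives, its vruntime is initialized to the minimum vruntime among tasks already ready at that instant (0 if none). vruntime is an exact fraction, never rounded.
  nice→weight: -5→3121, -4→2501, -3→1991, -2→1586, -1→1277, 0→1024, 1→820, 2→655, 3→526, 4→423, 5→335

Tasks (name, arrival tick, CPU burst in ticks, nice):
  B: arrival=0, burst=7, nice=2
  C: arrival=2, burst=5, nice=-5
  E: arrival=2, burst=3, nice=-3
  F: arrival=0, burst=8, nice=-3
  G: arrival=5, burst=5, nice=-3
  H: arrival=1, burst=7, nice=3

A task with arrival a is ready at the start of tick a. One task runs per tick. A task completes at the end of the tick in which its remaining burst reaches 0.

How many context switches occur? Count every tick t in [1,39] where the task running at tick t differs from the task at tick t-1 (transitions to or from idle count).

t=0: vr[B=0 F=0] → run B
t=1: vr[B=1024/655 F=0 H=0] → run F
t=2: vr[B=1024/655 C=0 E=0 F=1024/1991 H=0] → run C
t=3: vr[B=1024/655 C=1024/3121 E=0 F=1024/1991 H=0] → run E
t=4: vr[B=1024/655 C=1024/3121 E=1024/1991 F=1024/1991 H=0] → run H
t=5: vr[B=1024/655 C=1024/3121 E=1024/1991 F=1024/1991 G=1024/3121 H=512/263] → run C
t=6: vr[B=1024/655 C=2048/3121 E=1024/1991 F=1024/1991 G=1024/3121 H=512/263] → run G
t=7: vr[B=1024/655 C=2048/3121 E=1024/1991 F=1024/1991 G=5234688/6213911 H=512/263] → run E
t=8: vr[B=1024/655 C=2048/3121 E=2048/1991 F=1024/1991 G=5234688/6213911 H=512/263] → run F
t=9: vr[B=1024/655 C=2048/3121 E=2048/1991 F=2048/1991 G=5234688/6213911 H=512/263] → run C
t=10: vr[B=1024/655 C=3072/3121 E=2048/1991 F=2048/1991 G=5234688/6213911 H=512/263] → run G
t=11: vr[B=1024/655 C=3072/3121 E=2048/1991 F=2048/1991 G=8430592/6213911 H=512/263] → run C
t=12: vr[B=1024/655 C=4096/3121 E=2048/1991 F=2048/1991 G=8430592/6213911 H=512/263] → run E
t=13: vr[B=1024/655 C=4096/3121 F=2048/1991 G=8430592/6213911 H=512/263] → run F
t=14: vr[B=1024/655 C=4096/3121 F=3072/1991 G=8430592/6213911 H=512/263] → run C
t=15: vr[B=1024/655 F=3072/1991 G=8430592/6213911 H=512/263] → run G
t=16: vr[B=1024/655 F=3072/1991 G=11626496/6213911 H=512/263] → run F
t=17: vr[B=1024/655 F=4096/1991 G=11626496/6213911 H=512/263] → run B
t=18: vr[B=2048/655 F=4096/1991 G=11626496/6213911 H=512/263] → run G
t=19: vr[B=2048/655 F=4096/1991 G=14822400/6213911 H=512/263] → run H
t=20: vr[B=2048/655 F=4096/1991 G=14822400/6213911 H=1024/263] → run F
t=21: vr[B=2048/655 F=5120/1991 G=14822400/6213911 H=1024/263] → run G
t=22: vr[B=2048/655 F=5120/1991 H=1024/263] → run F
t=23: vr[B=2048/655 F=6144/1991 H=1024/263] → run F
t=24: vr[B=2048/655 F=7168/1991 H=1024/263] → run B
t=25: vr[B=3072/655 F=7168/1991 H=1024/263] → run F
t=26: vr[B=3072/655 H=1024/263] → run H
t=27: vr[B=3072/655 H=1536/263] → run B
t=28: vr[B=4096/655 H=1536/263] → run H
t=29: vr[B=4096/655 H=2048/263] → run B
t=30: vr[B=1024/131 H=2048/263] → run H
t=31: vr[B=1024/131 H=2560/263] → run B
t=32: vr[B=6144/655 H=2560/263] → run B
t=33: vr[H=2560/263] → run H
t=34: vr[H=3072/263] → run H
t=35: (idle)
t=36: (idle)
t=37: (idle)
t=38: (idle)
t=39: (idle)

context switches = 32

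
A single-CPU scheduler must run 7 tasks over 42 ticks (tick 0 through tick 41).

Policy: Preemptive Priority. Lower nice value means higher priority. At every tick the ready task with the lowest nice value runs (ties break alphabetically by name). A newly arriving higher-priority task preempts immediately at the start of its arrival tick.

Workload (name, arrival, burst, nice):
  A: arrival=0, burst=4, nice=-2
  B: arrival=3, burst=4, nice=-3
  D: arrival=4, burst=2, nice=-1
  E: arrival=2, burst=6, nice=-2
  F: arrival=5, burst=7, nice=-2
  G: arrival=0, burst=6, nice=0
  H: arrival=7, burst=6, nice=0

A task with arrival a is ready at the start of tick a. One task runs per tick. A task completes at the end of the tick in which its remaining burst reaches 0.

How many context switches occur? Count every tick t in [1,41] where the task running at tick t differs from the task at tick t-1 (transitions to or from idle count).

context switches = 8

t=0: ready={A,G} → run A
t=1: ready={A,G} → run A
t=2: ready={A,E,G} → run A
t=3: ready={A,B,E,G} → run B
t=4: ready={A,B,D,E,G} → run B
t=5: ready={A,B,D,E,F,G} → run B
t=6: ready={A,B,D,E,F,G} → run B
t=7: ready={A,D,E,F,G,H} → run A
t=8: ready={D,E,F,G,H} → run E
t=9: ready={D,E,F,G,H} → run E
t=10: ready={D,E,F,G,H} → run E
t=11: ready={D,E,F,G,H} → run E
t=12: ready={D,E,F,G,H} → run E
t=13: ready={D,E,F,G,H} → run E
t=14: ready={D,F,G,H} → run F
t=15: ready={D,F,G,H} → run F
t=16: ready={D,F,G,H} → run F
t=17: ready={D,F,G,H} → run F
t=18: ready={D,F,G,H} → run F
t=19: ready={D,F,G,H} → run F
t=20: ready={D,F,G,H} → run F
t=21: ready={D,G,H} → run D
t=22: ready={D,G,H} → run D
t=23: ready={G,H} → run G
t=24: ready={G,H} → run G
t=25: ready={G,H} → run G
t=26: ready={G,H} → run G
t=27: ready={G,H} → run G
t=28: ready={G,H} → run G
t=29: ready={H} → run H
t=30: ready={H} → run H
t=31: ready={H} → run H
t=32: ready={H} → run H
t=33: ready={H} → run H
t=34: ready={H} → run H
t=35: (idle)
t=36: (idle)
t=37: (idle)
t=38: (idle)
t=39: (idle)
t=40: (idle)
t=41: (idle)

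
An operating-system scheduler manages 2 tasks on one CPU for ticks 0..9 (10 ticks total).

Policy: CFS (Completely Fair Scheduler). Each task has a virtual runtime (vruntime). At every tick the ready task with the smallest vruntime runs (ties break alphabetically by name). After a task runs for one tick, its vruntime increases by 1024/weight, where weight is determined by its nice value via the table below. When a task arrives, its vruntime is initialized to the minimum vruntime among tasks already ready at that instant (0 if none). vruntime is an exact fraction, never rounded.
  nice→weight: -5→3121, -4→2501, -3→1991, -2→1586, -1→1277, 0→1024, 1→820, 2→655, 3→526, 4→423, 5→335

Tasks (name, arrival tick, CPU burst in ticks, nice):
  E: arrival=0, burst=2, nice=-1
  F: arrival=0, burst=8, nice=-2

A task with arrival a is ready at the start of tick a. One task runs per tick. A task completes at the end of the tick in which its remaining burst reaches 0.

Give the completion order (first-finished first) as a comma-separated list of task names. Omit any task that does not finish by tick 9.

t=0: vr[E=0 F=0] → run E
t=1: vr[E=1024/1277 F=0] → run F
t=2: vr[E=1024/1277 F=512/793] → run F
t=3: vr[E=1024/1277 F=1024/793] → run E
t=4: vr[F=1024/793] → run F
t=5: vr[F=1536/793] → run F
t=6: vr[F=2048/793] → run F
t=7: vr[F=2560/793] → run F
t=8: vr[F=3072/793] → run F
t=9: vr[F=3584/793] → run F

completion order = E, F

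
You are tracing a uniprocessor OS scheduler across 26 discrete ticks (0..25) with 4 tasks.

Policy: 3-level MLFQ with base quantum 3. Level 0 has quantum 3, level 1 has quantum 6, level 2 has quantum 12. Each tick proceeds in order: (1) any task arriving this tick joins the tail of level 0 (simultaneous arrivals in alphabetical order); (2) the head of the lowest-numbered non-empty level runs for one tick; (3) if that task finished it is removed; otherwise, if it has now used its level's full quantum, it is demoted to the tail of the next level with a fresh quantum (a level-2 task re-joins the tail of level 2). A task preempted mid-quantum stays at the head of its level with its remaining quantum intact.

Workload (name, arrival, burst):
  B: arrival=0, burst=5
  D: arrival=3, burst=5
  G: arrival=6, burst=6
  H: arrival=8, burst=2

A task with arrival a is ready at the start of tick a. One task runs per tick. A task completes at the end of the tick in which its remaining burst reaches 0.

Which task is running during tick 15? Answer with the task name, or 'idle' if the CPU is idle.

t=0: L0/L1/L2 = B/-/- → run B
t=1: L0/L1/L2 = B/-/- → run B
t=2: L0/L1/L2 = B/-/- → run B
t=3: L0/L1/L2 = D/B/- → run D
t=4: L0/L1/L2 = D/B/- → run D
t=5: L0/L1/L2 = D/B/- → run D
t=6: L0/L1/L2 = G/BD/- → run G
t=7: L0/L1/L2 = G/BD/- → run G
t=8: L0/L1/L2 = GH/BD/- → run G
t=9: L0/L1/L2 = H/BDG/- → run H
t=10: L0/L1/L2 = H/BDG/- → run H
t=11: L0/L1/L2 = -/BDG/- → run B
t=12: L0/L1/L2 = -/BDG/- → run B
t=13: L0/L1/L2 = -/DG/- → run D
t=14: L0/L1/L2 = -/DG/- → run D
t=15: L0/L1/L2 = -/G/- → run G
t=16: L0/L1/L2 = -/G/- → run G
t=17: L0/L1/L2 = -/G/- → run G
t=18: (idle)
t=19: (idle)
t=20: (idle)
t=21: (idle)
t=22: (idle)
t=23: (idle)
t=24: (idle)
t=25: (idle)

running at tick 15 = G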